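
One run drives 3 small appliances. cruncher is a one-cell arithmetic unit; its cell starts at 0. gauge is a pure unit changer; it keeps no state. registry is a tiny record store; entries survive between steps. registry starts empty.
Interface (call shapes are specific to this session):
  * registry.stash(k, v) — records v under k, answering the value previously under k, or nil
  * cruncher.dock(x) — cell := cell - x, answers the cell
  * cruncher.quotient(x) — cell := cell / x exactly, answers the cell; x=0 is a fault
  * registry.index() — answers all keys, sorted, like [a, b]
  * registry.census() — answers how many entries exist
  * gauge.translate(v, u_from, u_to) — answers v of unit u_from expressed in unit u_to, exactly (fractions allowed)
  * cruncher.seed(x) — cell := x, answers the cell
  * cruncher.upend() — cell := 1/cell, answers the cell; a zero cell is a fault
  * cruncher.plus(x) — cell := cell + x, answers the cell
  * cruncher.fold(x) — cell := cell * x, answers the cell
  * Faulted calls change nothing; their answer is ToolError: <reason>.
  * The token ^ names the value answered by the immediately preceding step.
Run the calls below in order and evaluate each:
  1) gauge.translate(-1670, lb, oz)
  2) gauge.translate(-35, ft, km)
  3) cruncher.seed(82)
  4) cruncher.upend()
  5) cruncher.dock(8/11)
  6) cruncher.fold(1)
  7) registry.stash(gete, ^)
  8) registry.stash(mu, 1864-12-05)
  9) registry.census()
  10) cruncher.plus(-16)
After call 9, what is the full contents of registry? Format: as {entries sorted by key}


;; 1. gauge.translate(v: -1670, u_from: lb, u_to: oz) ~> -26720
;; 2. gauge.translate(v: -35, u_from: ft, u_to: km) ~> -2667/250000
;; 3. cruncher.seed(x: 82) ~> 82
;; 4. cruncher.upend() ~> 1/82
;; 5. cruncher.dock(x: 8/11) ~> -645/902
;; 6. cruncher.fold(x: 1) ~> -645/902
;; 7. registry.stash(k: gete, v: ^) ~> nil
;; 8. registry.stash(k: mu, v: 1864-12-05) ~> nil
;; 9. registry.census() ~> 2
;; 10. cruncher.plus(x: -16) ~> -15077/902

Answer: {gete=-645/902, mu=1864-12-05}


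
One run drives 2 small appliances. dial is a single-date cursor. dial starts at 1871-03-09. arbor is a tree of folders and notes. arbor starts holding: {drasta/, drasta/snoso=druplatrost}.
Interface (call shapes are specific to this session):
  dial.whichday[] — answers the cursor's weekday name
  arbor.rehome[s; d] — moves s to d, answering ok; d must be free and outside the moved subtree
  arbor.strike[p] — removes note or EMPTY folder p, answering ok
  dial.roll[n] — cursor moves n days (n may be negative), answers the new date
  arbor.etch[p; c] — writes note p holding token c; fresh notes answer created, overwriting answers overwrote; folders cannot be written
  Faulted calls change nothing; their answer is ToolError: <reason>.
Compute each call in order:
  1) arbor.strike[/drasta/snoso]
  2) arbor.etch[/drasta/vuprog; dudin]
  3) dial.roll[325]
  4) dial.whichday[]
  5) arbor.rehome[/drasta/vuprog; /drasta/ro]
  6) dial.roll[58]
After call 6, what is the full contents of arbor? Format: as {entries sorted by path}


-> strike(p=/drasta/snoso)
<- ok
-> etch(p=/drasta/vuprog, c=dudin)
<- created
-> roll(n=325)
<- 1872-01-28
-> whichday()
<- Sunday
-> rehome(s=/drasta/vuprog, d=/drasta/ro)
<- ok
-> roll(n=58)
<- 1872-03-26

Answer: {drasta/, drasta/ro=dudin}


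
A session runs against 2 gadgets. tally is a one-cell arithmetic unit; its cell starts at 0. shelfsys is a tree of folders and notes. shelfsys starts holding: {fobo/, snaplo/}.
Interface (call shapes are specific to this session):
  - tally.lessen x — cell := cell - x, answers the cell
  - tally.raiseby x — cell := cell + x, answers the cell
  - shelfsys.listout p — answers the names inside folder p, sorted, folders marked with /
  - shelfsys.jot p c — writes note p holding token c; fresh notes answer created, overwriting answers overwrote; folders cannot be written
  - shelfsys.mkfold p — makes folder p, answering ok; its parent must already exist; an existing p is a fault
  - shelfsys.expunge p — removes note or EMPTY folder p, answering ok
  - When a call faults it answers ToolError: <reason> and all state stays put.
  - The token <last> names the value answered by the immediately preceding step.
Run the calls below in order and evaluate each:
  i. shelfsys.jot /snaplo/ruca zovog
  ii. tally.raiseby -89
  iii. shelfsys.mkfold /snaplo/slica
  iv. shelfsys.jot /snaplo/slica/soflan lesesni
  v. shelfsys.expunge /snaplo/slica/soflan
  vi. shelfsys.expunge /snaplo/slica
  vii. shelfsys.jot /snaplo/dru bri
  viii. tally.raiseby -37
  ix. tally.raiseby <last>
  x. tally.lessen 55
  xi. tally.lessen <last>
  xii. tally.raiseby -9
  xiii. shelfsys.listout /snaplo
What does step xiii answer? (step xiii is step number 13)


Answer: [dru, ruca]

Derivation:
-> shelfsys.jot(p='/snaplo/ruca', c='zovog')
<- created
-> tally.raiseby(x='-89')
<- -89
-> shelfsys.mkfold(p='/snaplo/slica')
<- ok
-> shelfsys.jot(p='/snaplo/slica/soflan', c='lesesni')
<- created
-> shelfsys.expunge(p='/snaplo/slica/soflan')
<- ok
-> shelfsys.expunge(p='/snaplo/slica')
<- ok
-> shelfsys.jot(p='/snaplo/dru', c='bri')
<- created
-> tally.raiseby(x='-37')
<- -126
-> tally.raiseby(x='<last>')
<- -252
-> tally.lessen(x='55')
<- -307
-> tally.lessen(x='<last>')
<- 0
-> tally.raiseby(x='-9')
<- -9
-> shelfsys.listout(p='/snaplo')
<- [dru, ruca]


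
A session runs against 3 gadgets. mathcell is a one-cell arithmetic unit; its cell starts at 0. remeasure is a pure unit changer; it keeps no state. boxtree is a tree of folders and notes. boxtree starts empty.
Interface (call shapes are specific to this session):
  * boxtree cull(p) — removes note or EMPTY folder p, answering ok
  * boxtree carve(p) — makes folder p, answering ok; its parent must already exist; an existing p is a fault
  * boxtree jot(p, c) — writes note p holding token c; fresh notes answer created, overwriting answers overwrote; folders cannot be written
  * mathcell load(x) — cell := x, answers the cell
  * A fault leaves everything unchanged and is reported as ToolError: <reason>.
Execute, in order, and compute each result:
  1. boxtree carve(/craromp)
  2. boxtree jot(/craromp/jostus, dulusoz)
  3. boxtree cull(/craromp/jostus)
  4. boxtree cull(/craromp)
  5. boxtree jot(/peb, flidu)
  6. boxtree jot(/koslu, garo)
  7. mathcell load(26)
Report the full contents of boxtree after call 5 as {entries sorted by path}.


Answer: {peb=flidu}

Derivation:
I try boxtree carve(p=/craromp), — result: ok.
Invoking boxtree jot(p=/craromp/jostus, c=dulusoz), yielding created.
I call boxtree cull(p=/craromp/jostus), yielding ok.
I use boxtree cull(p=/craromp), — result: ok.
Now I run boxtree jot(p=/peb, c=flidu), and observe created.
Then boxtree jot(p=/koslu, c=garo), which returns created.
Next I call mathcell load(x=26), — result: 26.


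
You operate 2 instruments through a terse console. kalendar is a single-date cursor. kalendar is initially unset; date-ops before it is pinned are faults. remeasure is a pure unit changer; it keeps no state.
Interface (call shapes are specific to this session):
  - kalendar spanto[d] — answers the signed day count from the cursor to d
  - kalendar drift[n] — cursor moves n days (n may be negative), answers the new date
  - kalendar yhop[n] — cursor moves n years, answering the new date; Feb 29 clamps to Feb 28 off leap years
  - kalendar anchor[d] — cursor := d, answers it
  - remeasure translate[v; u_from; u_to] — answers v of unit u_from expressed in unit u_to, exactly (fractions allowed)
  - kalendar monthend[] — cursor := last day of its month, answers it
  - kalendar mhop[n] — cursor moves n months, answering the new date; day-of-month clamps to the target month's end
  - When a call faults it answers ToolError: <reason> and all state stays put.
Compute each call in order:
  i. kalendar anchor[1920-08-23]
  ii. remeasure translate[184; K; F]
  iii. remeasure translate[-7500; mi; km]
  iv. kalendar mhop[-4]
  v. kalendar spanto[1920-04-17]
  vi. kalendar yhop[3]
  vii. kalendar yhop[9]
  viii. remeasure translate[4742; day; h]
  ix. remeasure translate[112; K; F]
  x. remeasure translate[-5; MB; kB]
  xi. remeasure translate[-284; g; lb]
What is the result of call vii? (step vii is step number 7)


I try kalendar anchor on d: 1920-08-23, and get 1920-08-23.
Then remeasure translate on v: 184, u_from: K, u_to: F, → -12847/100.
I invoke remeasure translate on v: -7500, u_from: mi, u_to: km, giving -301752/25.
Using kalendar mhop on n: -4, and observe 1920-04-23.
Invoking kalendar spanto on d: 1920-04-17: -6.
I try kalendar yhop on n: 3, giving 1923-04-23.
Invoking kalendar yhop on n: 9: 1932-04-23.
I use remeasure translate on v: 4742, u_from: day, u_to: h, → 113808.
Now I run remeasure translate on v: 112, u_from: K, u_to: F, and see -25807/100.
Calling remeasure translate on v: -5, u_from: MB, u_to: kB, → -5000.
Invoking remeasure translate on v: -284, u_from: g, u_to: lb: -28400000/45359237.

Answer: 1932-04-23


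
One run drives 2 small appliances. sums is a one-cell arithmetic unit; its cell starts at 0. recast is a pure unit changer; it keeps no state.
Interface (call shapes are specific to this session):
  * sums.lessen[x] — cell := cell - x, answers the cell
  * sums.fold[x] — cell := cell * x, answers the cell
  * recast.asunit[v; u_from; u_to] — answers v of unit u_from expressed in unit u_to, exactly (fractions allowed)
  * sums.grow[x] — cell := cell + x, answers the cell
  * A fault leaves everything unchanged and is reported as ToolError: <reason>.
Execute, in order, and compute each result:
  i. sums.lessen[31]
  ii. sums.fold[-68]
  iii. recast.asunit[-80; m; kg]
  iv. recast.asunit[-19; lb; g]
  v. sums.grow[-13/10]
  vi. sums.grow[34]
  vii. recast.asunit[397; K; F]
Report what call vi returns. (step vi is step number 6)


Answer: 21407/10

Derivation:
% lessen 31
= -31
% fold -68
= 2108
% asunit -80 m kg
= ToolError: incompatible units
% asunit -19 lb g
= -861825503/100000
% grow -13/10
= 21067/10
% grow 34
= 21407/10
% asunit 397 K F
= 25493/100


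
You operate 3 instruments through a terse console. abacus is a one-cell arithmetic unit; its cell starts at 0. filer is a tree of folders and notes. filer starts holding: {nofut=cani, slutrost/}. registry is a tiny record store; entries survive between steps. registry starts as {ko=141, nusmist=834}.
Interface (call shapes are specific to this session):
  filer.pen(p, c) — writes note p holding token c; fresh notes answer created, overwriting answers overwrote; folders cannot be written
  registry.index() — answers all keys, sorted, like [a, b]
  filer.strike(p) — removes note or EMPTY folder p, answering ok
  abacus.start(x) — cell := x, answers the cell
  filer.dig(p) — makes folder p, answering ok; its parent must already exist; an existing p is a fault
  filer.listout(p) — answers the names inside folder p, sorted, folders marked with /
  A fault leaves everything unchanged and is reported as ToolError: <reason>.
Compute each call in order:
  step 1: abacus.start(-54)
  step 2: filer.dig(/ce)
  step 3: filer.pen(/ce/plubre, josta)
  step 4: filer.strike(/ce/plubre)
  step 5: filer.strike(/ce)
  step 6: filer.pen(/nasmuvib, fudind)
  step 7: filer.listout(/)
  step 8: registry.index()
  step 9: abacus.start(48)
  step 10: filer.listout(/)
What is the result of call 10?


Answer: [nasmuvib, nofut, slutrost/]

Derivation:
;; 1. start(x→-54) => -54
;; 2. dig(p→/ce) => ok
;; 3. pen(p→/ce/plubre, c→josta) => created
;; 4. strike(p→/ce/plubre) => ok
;; 5. strike(p→/ce) => ok
;; 6. pen(p→/nasmuvib, c→fudind) => created
;; 7. listout(p→/) => [nasmuvib, nofut, slutrost/]
;; 8. index() => [ko, nusmist]
;; 9. start(x→48) => 48
;; 10. listout(p→/) => [nasmuvib, nofut, slutrost/]


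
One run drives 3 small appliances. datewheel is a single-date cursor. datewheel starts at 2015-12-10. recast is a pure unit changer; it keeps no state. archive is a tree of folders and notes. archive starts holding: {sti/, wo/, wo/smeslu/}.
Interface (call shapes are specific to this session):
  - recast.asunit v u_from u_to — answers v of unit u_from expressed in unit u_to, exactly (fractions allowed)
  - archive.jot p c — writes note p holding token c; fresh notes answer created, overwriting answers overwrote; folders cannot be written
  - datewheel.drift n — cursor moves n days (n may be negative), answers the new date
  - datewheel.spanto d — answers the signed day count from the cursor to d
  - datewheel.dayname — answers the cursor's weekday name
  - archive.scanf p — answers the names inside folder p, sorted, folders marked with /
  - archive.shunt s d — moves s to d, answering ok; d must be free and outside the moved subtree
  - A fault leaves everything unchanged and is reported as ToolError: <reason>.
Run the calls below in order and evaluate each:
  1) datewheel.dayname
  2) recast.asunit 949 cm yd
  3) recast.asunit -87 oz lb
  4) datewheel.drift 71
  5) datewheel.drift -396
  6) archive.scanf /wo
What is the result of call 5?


Answer: 2015-01-19

Derivation:
I run datewheel.dayname: Thursday.
Invoking recast.asunit(949, cm, yd), → 23725/2286.
Now I run recast.asunit(-87, oz, lb), giving -87/16.
I run datewheel.drift(71), and observe 2016-02-19.
I call datewheel.drift(-396): 2015-01-19.
I invoke archive.scanf(/wo), which returns [smeslu/].


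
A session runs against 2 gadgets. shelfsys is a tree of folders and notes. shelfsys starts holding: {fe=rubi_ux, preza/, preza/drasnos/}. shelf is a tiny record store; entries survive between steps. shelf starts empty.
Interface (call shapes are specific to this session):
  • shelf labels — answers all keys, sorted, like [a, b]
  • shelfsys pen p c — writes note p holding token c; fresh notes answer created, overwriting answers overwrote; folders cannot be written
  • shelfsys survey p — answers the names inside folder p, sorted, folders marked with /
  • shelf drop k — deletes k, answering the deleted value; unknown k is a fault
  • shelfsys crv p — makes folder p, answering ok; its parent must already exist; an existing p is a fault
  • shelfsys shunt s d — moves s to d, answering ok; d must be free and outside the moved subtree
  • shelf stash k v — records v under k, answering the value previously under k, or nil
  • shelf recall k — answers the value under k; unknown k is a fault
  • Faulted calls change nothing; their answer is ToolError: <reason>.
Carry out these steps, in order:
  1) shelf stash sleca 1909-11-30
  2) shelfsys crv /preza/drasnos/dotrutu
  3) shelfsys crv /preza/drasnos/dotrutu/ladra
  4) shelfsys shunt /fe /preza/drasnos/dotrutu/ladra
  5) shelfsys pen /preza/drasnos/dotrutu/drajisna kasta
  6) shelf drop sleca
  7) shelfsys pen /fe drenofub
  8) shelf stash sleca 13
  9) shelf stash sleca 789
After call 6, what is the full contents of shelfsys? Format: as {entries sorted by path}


Answer: {fe=rubi_ux, preza/, preza/drasnos/, preza/drasnos/dotrutu/, preza/drasnos/dotrutu/drajisna=kasta, preza/drasnos/dotrutu/ladra/}

Derivation:
Act: shelf stash[k→sleca; v→1909-11-30]
Obs: nil
Act: shelfsys crv[p→/preza/drasnos/dotrutu]
Obs: ok
Act: shelfsys crv[p→/preza/drasnos/dotrutu/ladra]
Obs: ok
Act: shelfsys shunt[s→/fe; d→/preza/drasnos/dotrutu/ladra]
Obs: ToolError: exists
Act: shelfsys pen[p→/preza/drasnos/dotrutu/drajisna; c→kasta]
Obs: created
Act: shelf drop[k→sleca]
Obs: 1909-11-30
Act: shelfsys pen[p→/fe; c→drenofub]
Obs: overwrote
Act: shelf stash[k→sleca; v→13]
Obs: nil
Act: shelf stash[k→sleca; v→789]
Obs: 13


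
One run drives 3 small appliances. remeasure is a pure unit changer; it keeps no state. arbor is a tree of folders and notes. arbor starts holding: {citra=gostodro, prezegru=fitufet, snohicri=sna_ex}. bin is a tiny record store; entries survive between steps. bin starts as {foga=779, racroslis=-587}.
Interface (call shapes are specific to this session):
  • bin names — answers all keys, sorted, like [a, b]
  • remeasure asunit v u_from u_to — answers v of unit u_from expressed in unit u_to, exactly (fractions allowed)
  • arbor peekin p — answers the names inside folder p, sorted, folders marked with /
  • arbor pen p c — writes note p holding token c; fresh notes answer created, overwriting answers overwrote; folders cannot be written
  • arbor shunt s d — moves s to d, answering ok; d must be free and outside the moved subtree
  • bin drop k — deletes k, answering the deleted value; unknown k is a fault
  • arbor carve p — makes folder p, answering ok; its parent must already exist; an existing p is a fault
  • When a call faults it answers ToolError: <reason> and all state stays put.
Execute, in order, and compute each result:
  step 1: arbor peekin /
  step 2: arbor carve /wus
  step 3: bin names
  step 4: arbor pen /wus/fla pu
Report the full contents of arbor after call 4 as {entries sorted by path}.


Answer: {citra=gostodro, prezegru=fitufet, snohicri=sna_ex, wus/, wus/fla=pu}

Derivation:
Then arbor peekin using p=/: [citra, prezegru, snohicri].
Then arbor carve using p=/wus, which returns ok.
I call bin names, which returns [foga, racroslis].
Calling arbor pen using p=/wus/fla, c=pu, — result: created.


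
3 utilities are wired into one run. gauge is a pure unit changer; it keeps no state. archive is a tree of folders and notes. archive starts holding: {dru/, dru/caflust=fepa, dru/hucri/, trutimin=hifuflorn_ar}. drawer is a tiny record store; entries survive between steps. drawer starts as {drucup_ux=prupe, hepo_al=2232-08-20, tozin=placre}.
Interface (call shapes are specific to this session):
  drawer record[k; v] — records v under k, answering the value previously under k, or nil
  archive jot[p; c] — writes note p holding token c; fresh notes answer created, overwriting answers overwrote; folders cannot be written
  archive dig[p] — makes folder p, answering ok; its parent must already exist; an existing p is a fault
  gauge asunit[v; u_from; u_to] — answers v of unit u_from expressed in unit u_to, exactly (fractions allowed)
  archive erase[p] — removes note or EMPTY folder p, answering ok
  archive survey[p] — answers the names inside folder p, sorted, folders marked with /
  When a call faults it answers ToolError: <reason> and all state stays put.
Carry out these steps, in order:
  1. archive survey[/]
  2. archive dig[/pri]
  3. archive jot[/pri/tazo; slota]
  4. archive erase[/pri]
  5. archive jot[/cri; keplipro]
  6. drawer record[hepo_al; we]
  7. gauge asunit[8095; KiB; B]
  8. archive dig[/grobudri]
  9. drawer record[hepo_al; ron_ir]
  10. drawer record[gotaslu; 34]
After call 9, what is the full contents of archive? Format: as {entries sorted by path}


# 1. archive survey(p=/) ~> [dru/, trutimin]
# 2. archive dig(p=/pri) ~> ok
# 3. archive jot(p=/pri/tazo, c=slota) ~> created
# 4. archive erase(p=/pri) ~> ToolError: not empty
# 5. archive jot(p=/cri, c=keplipro) ~> created
# 6. drawer record(k=hepo_al, v=we) ~> 2232-08-20
# 7. gauge asunit(v=8095, u_from=KiB, u_to=B) ~> 8289280
# 8. archive dig(p=/grobudri) ~> ok
# 9. drawer record(k=hepo_al, v=ron_ir) ~> we
# 10. drawer record(k=gotaslu, v=34) ~> nil

Answer: {cri=keplipro, dru/, dru/caflust=fepa, dru/hucri/, grobudri/, pri/, pri/tazo=slota, trutimin=hifuflorn_ar}


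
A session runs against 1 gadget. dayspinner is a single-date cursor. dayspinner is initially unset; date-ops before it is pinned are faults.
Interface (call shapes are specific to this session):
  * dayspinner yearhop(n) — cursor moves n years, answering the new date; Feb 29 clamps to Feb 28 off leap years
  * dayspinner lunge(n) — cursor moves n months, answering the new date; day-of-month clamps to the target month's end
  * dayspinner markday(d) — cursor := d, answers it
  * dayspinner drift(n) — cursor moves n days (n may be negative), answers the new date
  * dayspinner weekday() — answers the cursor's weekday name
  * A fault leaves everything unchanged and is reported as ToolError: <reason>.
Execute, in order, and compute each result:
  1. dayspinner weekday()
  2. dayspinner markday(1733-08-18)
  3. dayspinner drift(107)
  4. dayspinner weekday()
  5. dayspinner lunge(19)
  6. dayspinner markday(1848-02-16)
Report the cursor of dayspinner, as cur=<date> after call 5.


Answer: cur=1735-07-03

Derivation:
-- dayspinner weekday() : ToolError: no date set
-- dayspinner markday(d: 1733-08-18) : 1733-08-18
-- dayspinner drift(n: 107) : 1733-12-03
-- dayspinner weekday() : Thursday
-- dayspinner lunge(n: 19) : 1735-07-03
-- dayspinner markday(d: 1848-02-16) : 1848-02-16


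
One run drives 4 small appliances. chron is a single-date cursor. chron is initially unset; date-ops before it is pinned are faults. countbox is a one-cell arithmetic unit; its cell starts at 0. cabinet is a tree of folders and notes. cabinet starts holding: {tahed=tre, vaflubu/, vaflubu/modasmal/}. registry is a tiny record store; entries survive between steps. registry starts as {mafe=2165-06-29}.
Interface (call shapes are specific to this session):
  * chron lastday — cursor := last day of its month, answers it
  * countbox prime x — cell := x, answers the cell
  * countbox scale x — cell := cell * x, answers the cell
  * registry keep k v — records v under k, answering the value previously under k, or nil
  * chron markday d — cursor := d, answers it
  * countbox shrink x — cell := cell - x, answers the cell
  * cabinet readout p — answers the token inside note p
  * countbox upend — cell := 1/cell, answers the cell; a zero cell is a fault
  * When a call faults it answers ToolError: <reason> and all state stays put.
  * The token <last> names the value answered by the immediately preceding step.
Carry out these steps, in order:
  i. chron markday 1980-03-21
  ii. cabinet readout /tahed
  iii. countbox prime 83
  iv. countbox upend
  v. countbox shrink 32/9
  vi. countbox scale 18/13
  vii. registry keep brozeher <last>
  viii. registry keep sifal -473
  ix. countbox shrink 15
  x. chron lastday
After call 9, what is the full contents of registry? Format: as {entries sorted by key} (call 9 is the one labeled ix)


·→ chron markday(d=1980-03-21)
·← 1980-03-21
·→ cabinet readout(p=/tahed)
·← tre
·→ countbox prime(x=83)
·← 83
·→ countbox upend()
·← 1/83
·→ countbox shrink(x=32/9)
·← -2647/747
·→ countbox scale(x=18/13)
·← -5294/1079
·→ registry keep(k=brozeher, v=<last>)
·← nil
·→ registry keep(k=sifal, v=-473)
·← nil
·→ countbox shrink(x=15)
·← -21479/1079
·→ chron lastday()
·← 1980-03-31

Answer: {brozeher=-5294/1079, mafe=2165-06-29, sifal=-473}


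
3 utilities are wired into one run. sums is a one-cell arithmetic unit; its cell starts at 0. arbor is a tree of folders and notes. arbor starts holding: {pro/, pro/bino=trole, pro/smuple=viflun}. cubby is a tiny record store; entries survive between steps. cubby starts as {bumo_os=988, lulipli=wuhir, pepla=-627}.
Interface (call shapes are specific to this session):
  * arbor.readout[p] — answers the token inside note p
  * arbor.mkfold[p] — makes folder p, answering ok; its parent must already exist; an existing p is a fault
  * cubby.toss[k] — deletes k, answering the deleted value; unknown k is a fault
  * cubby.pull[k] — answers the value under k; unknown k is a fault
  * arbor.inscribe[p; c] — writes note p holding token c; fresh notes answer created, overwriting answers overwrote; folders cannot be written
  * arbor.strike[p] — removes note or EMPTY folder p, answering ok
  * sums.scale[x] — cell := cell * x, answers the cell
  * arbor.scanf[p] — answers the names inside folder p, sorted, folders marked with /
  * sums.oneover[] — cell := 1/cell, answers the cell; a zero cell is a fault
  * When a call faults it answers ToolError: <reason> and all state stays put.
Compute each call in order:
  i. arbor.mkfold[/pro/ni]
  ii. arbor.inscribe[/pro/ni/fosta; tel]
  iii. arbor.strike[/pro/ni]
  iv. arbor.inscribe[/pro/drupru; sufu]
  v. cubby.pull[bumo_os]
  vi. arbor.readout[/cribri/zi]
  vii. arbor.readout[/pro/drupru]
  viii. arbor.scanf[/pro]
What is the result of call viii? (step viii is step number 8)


==> arbor.mkfold(p='/pro/ni')
<== ok
==> arbor.inscribe(p='/pro/ni/fosta', c='tel')
<== created
==> arbor.strike(p='/pro/ni')
<== ToolError: not empty
==> arbor.inscribe(p='/pro/drupru', c='sufu')
<== created
==> cubby.pull(k='bumo_os')
<== 988
==> arbor.readout(p='/cribri/zi')
<== ToolError: not found
==> arbor.readout(p='/pro/drupru')
<== sufu
==> arbor.scanf(p='/pro')
<== [bino, drupru, ni/, smuple]

Answer: [bino, drupru, ni/, smuple]


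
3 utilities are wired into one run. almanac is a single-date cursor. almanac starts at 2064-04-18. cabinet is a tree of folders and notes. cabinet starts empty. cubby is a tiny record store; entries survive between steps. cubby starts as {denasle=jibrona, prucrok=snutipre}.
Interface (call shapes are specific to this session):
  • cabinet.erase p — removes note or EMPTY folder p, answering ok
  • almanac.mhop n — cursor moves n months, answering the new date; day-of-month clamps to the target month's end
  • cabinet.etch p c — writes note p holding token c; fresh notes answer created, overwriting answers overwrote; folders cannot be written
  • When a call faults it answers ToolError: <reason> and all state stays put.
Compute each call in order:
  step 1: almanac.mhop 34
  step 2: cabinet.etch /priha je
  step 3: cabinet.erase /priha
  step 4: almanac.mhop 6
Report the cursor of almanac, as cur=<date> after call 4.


Answer: cur=2067-08-18

Derivation:
> almanac.mhop n='34'
[out] 2067-02-18
> cabinet.etch p='/priha' c='je'
[out] created
> cabinet.erase p='/priha'
[out] ok
> almanac.mhop n='6'
[out] 2067-08-18


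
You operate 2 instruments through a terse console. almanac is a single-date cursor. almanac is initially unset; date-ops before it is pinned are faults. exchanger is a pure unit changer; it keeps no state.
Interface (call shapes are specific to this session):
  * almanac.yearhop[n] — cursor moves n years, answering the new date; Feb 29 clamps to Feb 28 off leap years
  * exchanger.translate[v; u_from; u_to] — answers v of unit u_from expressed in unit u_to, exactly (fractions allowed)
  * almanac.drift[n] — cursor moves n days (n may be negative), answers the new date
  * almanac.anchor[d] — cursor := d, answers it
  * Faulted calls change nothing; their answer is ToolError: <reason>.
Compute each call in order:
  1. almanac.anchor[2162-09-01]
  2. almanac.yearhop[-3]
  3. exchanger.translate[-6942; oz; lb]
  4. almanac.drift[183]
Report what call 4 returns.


Answer: 2160-03-02

Derivation:
-- almanac.anchor(d='2162-09-01') : 2162-09-01
-- almanac.yearhop(n='-3') : 2159-09-01
-- exchanger.translate(v='-6942', u_from='oz', u_to='lb') : -3471/8
-- almanac.drift(n='183') : 2160-03-02


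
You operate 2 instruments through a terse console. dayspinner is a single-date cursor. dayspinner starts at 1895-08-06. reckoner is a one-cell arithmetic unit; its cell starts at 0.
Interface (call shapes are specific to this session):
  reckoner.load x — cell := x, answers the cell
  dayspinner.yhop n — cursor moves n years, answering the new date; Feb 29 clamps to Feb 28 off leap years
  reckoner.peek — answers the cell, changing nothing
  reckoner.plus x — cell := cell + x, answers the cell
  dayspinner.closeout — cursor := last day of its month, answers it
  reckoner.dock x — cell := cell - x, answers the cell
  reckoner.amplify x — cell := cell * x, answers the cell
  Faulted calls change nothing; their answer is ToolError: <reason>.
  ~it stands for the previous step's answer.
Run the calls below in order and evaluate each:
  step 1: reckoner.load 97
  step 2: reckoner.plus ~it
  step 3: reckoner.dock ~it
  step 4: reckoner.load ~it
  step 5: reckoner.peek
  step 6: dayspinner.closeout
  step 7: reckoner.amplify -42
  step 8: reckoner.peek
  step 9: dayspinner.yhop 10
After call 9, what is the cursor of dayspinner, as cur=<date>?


==> reckoner.load(97)
<== 97
==> reckoner.plus(~it)
<== 194
==> reckoner.dock(~it)
<== 0
==> reckoner.load(~it)
<== 0
==> reckoner.peek()
<== 0
==> dayspinner.closeout()
<== 1895-08-31
==> reckoner.amplify(-42)
<== 0
==> reckoner.peek()
<== 0
==> dayspinner.yhop(10)
<== 1905-08-31

Answer: cur=1905-08-31


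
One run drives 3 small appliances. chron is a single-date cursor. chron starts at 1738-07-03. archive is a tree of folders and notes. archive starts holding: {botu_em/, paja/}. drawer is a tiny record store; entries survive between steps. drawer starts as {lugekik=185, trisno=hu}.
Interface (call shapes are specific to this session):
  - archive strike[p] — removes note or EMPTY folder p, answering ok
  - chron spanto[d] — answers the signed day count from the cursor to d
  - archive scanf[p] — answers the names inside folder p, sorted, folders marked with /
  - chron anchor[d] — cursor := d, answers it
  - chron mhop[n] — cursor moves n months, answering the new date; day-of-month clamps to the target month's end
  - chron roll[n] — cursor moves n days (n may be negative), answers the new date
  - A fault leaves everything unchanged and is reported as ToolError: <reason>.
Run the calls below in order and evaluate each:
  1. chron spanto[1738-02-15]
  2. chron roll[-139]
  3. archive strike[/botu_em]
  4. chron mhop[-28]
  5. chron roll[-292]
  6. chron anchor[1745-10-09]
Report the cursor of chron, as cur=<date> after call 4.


→ chron spanto(d→1738-02-15)
← -138
→ chron roll(n→-139)
← 1738-02-14
→ archive strike(p→/botu_em)
← ok
→ chron mhop(n→-28)
← 1735-10-14
→ chron roll(n→-292)
← 1734-12-26
→ chron anchor(d→1745-10-09)
← 1745-10-09

Answer: cur=1735-10-14


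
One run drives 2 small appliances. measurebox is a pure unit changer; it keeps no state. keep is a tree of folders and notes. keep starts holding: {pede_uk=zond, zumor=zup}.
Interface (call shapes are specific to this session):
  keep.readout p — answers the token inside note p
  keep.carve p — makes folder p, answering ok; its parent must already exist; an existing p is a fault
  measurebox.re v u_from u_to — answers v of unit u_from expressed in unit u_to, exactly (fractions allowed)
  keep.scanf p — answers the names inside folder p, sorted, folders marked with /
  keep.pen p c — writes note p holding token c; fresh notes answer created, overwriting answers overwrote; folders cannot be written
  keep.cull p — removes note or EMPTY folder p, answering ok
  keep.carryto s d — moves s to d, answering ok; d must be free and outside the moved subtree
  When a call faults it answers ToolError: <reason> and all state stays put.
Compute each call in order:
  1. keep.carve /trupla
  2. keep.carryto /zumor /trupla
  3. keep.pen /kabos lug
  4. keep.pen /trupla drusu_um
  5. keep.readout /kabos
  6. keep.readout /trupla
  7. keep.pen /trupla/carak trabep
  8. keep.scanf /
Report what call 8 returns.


Answer: [kabos, pede_uk, trupla/, zumor]

Derivation:
==> keep.carve(p→/trupla)
<== ok
==> keep.carryto(s→/zumor, d→/trupla)
<== ToolError: exists
==> keep.pen(p→/kabos, c→lug)
<== created
==> keep.pen(p→/trupla, c→drusu_um)
<== ToolError: is a directory
==> keep.readout(p→/kabos)
<== lug
==> keep.readout(p→/trupla)
<== ToolError: is a directory
==> keep.pen(p→/trupla/carak, c→trabep)
<== created
==> keep.scanf(p→/)
<== [kabos, pede_uk, trupla/, zumor]


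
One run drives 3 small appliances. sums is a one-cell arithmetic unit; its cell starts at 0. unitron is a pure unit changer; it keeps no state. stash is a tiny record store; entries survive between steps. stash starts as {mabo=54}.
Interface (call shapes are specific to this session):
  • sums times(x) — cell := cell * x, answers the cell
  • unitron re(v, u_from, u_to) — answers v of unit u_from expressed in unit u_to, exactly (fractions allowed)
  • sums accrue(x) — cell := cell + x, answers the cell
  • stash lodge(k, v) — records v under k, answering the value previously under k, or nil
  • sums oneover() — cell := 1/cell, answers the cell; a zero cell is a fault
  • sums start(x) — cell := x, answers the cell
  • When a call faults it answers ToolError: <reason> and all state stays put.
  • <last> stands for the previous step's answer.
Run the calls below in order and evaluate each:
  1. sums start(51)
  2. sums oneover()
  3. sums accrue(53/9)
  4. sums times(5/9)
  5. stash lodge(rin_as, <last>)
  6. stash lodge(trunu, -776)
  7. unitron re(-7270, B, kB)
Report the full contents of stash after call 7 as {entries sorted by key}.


-- sums start(x→51) -> 51
-- sums oneover() -> 1/51
-- sums accrue(x→53/9) -> 904/153
-- sums times(x→5/9) -> 4520/1377
-- stash lodge(k→rin_as, v→<last>) -> nil
-- stash lodge(k→trunu, v→-776) -> nil
-- unitron re(v→-7270, u_from→B, u_to→kB) -> -727/100

Answer: {mabo=54, rin_as=4520/1377, trunu=-776}


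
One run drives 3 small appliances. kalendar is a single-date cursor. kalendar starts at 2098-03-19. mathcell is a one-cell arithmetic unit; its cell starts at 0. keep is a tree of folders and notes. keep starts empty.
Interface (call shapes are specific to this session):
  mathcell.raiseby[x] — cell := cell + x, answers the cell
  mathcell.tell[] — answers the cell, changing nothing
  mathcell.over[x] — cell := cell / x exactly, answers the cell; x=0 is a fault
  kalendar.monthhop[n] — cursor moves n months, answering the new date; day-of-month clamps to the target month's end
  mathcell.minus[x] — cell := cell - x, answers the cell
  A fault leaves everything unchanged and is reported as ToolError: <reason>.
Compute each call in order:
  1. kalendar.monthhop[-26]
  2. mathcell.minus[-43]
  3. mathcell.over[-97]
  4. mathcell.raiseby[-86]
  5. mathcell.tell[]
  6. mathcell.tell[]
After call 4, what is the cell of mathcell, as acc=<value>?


Answer: acc=-8385/97

Derivation:
I run kalendar.monthhop on n: -26, and observe 2096-01-19.
Next I call mathcell.minus on x: -43, → 43.
I use mathcell.over on x: -97: -43/97.
Invoking mathcell.raiseby on x: -86, and see -8385/97.
I use mathcell.tell: -8385/97.
I try mathcell.tell(), giving -8385/97.


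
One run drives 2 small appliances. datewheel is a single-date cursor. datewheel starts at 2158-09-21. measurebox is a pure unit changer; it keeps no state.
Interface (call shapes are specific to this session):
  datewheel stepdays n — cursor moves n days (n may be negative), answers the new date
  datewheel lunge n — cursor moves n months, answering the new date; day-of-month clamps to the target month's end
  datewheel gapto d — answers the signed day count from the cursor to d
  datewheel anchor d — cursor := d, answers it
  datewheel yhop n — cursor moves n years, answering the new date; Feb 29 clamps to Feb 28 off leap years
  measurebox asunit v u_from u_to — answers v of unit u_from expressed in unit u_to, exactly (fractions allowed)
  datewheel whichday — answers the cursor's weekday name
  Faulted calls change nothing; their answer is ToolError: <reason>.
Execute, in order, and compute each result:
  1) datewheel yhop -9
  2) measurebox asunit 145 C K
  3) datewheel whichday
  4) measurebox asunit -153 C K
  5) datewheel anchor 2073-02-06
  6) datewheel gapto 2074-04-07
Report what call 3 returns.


>> datewheel yhop(n→-9)
<< 2149-09-21
>> measurebox asunit(v→145, u_from→C, u_to→K)
<< 8363/20
>> datewheel whichday()
<< Sunday
>> measurebox asunit(v→-153, u_from→C, u_to→K)
<< 2403/20
>> datewheel anchor(d→2073-02-06)
<< 2073-02-06
>> datewheel gapto(d→2074-04-07)
<< 425

Answer: Sunday


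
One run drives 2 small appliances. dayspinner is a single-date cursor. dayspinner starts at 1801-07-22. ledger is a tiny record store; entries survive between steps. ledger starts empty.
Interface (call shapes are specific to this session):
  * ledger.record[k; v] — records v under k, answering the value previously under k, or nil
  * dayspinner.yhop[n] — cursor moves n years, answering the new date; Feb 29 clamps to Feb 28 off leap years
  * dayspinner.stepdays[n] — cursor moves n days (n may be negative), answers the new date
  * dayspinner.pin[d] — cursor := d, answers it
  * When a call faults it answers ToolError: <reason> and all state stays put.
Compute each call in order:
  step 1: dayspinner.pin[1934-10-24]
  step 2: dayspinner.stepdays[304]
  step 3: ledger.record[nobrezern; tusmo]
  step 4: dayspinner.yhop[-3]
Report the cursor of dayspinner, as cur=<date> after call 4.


Answer: cur=1932-08-24

Derivation:
-- dayspinner.pin(d: 1934-10-24) ~> 1934-10-24
-- dayspinner.stepdays(n: 304) ~> 1935-08-24
-- ledger.record(k: nobrezern, v: tusmo) ~> nil
-- dayspinner.yhop(n: -3) ~> 1932-08-24


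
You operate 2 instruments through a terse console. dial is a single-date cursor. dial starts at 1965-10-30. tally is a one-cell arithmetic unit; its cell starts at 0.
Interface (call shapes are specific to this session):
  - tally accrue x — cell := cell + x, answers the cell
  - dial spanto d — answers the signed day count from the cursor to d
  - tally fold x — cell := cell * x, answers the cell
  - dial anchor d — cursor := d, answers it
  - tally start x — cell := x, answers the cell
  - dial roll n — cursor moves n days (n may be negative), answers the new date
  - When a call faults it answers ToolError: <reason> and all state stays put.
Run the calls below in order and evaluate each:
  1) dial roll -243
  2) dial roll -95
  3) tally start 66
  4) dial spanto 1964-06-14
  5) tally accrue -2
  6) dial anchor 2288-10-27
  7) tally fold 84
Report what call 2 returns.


Step: dial roll[-243]
Result: 1965-03-01
Step: dial roll[-95]
Result: 1964-11-26
Step: tally start[66]
Result: 66
Step: dial spanto[1964-06-14]
Result: -165
Step: tally accrue[-2]
Result: 64
Step: dial anchor[2288-10-27]
Result: 2288-10-27
Step: tally fold[84]
Result: 5376

Answer: 1964-11-26


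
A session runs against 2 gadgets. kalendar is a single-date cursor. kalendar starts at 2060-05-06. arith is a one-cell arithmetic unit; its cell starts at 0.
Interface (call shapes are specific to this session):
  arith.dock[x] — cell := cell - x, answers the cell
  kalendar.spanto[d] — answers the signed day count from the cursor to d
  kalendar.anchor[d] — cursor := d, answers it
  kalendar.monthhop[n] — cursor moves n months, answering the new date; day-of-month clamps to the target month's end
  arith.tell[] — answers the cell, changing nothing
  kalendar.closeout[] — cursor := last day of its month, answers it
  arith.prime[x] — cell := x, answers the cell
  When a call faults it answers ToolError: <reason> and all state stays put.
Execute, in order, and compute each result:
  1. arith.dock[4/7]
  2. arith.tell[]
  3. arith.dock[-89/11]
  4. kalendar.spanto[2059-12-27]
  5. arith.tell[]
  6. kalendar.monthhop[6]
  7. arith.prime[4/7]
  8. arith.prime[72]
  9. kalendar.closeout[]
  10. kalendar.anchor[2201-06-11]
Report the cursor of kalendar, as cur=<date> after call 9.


Answer: cur=2060-11-30

Derivation:
-- 1. arith.dock(x: 4/7) : -4/7
-- 2. arith.tell() : -4/7
-- 3. arith.dock(x: -89/11) : 579/77
-- 4. kalendar.spanto(d: 2059-12-27) : -131
-- 5. arith.tell() : 579/77
-- 6. kalendar.monthhop(n: 6) : 2060-11-06
-- 7. arith.prime(x: 4/7) : 4/7
-- 8. arith.prime(x: 72) : 72
-- 9. kalendar.closeout() : 2060-11-30
-- 10. kalendar.anchor(d: 2201-06-11) : 2201-06-11


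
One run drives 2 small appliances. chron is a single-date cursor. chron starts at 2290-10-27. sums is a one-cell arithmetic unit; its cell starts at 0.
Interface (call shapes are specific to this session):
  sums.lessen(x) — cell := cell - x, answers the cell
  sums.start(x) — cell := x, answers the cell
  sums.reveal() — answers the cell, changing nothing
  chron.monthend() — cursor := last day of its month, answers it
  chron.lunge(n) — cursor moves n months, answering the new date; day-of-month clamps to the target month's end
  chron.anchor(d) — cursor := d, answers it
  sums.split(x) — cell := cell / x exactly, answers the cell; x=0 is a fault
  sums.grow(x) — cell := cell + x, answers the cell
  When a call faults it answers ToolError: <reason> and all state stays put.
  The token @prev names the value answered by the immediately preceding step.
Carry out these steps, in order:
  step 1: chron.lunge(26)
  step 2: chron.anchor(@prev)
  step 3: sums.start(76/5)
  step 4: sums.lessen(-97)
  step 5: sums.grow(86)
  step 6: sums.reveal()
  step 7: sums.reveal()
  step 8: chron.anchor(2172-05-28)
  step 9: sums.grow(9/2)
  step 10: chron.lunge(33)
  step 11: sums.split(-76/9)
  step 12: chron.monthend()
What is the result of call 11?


-> chron.lunge(n→26)
<- 2292-12-27
-> chron.anchor(d→@prev)
<- 2292-12-27
-> sums.start(x→76/5)
<- 76/5
-> sums.lessen(x→-97)
<- 561/5
-> sums.grow(x→86)
<- 991/5
-> sums.reveal()
<- 991/5
-> sums.reveal()
<- 991/5
-> chron.anchor(d→2172-05-28)
<- 2172-05-28
-> sums.grow(x→9/2)
<- 2027/10
-> chron.lunge(n→33)
<- 2175-02-28
-> sums.split(x→-76/9)
<- -18243/760
-> chron.monthend()
<- 2175-02-28

Answer: -18243/760
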